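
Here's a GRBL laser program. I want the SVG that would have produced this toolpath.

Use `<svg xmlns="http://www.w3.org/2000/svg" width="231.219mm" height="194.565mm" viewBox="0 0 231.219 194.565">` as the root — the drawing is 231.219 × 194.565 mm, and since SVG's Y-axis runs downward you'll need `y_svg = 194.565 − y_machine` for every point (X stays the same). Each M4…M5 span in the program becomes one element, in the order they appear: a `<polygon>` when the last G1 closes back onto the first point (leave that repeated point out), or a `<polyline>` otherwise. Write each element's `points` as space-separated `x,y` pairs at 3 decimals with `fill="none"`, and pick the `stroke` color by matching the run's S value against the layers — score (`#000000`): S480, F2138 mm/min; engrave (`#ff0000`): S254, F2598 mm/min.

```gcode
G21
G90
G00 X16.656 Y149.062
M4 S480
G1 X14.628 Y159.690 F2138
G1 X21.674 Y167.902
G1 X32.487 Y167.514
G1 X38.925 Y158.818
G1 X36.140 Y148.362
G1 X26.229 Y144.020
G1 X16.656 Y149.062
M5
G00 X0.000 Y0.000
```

<svg xmlns="http://www.w3.org/2000/svg" width="231.219mm" height="194.565mm" viewBox="0 0 231.219 194.565">
  <polygon points="16.656,45.503 14.628,34.875 21.674,26.663 32.487,27.051 38.925,35.747 36.140,46.203 26.229,50.545" fill="none" stroke="#000000"/>
</svg>

Machine Y-up, SVG Y-down with viewBox height 194.565, so y_svg = 194.565 − y_machine; X carries over. Every run uses S480, so all elements get stroke `#000000` (score).

Run 1: The run returns to its start, so emit a `<polygon>` with points (Y-flipped): 16.656,45.503 14.628,34.875 21.674,26.663 32.487,27.051 38.925,35.747 36.140,46.203 26.229,50.545.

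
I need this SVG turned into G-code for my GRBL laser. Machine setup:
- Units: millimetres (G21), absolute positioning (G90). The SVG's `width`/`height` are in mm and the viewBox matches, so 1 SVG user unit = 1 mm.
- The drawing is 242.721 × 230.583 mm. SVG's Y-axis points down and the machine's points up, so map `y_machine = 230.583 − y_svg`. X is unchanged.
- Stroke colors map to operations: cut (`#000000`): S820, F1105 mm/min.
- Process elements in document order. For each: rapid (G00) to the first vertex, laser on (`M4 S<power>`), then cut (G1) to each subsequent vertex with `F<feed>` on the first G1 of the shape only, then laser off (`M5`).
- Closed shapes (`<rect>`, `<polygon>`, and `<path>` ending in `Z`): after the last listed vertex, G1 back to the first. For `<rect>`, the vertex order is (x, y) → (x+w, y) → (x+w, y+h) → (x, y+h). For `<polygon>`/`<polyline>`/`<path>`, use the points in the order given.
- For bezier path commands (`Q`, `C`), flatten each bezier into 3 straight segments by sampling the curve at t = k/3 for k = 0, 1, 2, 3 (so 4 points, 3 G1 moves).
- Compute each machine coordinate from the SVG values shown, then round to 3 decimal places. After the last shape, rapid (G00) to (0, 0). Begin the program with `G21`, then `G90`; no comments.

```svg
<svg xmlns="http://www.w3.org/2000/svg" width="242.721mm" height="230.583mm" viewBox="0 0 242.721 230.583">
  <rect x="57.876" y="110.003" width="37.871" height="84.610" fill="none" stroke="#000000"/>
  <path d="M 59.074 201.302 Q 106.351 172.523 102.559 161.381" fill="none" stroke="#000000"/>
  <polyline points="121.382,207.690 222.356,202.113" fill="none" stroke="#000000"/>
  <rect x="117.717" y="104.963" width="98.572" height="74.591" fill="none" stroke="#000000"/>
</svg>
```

1 u = 1 mm; y_m = 230.583 − y.

[1] `<rect>` rectangle, #000000→cut S820 F1105: (57.876,120.580) → (95.747,120.580) → (95.747,35.970) → (57.876,35.970) → (57.876,120.580) (closed)

[2] `<path>` quadratic bezier, #000000→cut S820 F1105: (59.074,29.281) → (84.918,46.507) → (99.413,59.814) → (102.559,69.202)

[3] `<polyline>` line segment, #000000→cut S820 F1105: (121.382,22.893) → (222.356,28.470)

[4] `<rect>` rectangle, #000000→cut S820 F1105: (117.717,125.620) → (216.289,125.620) → (216.289,51.029) → (117.717,51.029) → (117.717,125.620) (closed)

G21
G90
G00 X57.876 Y120.580
M4 S820
G1 X95.747 Y120.580 F1105
G1 X95.747 Y35.970
G1 X57.876 Y35.970
G1 X57.876 Y120.580
M5
G00 X59.074 Y29.281
M4 S820
G1 X84.918 Y46.507 F1105
G1 X99.413 Y59.814
G1 X102.559 Y69.202
M5
G00 X121.382 Y22.893
M4 S820
G1 X222.356 Y28.470 F1105
M5
G00 X117.717 Y125.620
M4 S820
G1 X216.289 Y125.620 F1105
G1 X216.289 Y51.029
G1 X117.717 Y51.029
G1 X117.717 Y125.620
M5
G00 X0.000 Y0.000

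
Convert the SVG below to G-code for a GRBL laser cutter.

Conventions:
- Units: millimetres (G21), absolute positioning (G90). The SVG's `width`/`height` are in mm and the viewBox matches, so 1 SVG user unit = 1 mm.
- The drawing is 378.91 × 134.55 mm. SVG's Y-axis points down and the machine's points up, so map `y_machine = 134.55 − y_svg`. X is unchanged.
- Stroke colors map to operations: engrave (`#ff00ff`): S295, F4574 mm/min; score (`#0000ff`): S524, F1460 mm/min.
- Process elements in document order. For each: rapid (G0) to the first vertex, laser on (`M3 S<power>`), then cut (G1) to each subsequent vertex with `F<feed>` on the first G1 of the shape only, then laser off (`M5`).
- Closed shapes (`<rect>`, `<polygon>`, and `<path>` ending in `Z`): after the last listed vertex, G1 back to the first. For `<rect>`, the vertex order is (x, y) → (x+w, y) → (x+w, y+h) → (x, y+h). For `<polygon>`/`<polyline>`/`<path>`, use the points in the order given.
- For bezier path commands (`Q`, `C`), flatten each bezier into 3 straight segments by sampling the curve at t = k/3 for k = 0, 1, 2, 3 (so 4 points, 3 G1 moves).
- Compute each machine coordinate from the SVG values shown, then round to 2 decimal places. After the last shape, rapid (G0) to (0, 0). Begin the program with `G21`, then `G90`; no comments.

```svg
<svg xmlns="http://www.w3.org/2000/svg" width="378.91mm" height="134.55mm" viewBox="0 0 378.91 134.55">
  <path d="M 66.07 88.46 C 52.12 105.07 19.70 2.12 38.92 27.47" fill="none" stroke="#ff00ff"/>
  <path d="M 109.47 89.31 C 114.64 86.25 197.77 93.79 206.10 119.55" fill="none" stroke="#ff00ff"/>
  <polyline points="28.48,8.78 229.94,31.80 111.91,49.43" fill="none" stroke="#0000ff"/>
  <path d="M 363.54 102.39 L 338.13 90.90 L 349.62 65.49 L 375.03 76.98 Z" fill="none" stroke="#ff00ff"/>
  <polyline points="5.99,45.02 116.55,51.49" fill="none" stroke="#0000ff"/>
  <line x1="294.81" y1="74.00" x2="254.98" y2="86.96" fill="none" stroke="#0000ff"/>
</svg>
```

G21
G90
G0 X66.07 Y46.09
M3 S295
G1 X48.56 Y60.15 F4574
G1 X34.32 Y98.84
G1 X38.92 Y107.08
M5
G0 X109.47 Y45.24
M3 S295
G1 X134.97 Y44.48 F4574
G1 X178.49 Y34.97
G1 X206.10 Y15.00
M5
G0 X28.48 Y125.77
M3 S524
G1 X229.94 Y102.75 F1460
G1 X111.91 Y85.12
M5
G0 X363.54 Y32.16
M3 S295
G1 X338.13 Y43.65 F4574
G1 X349.62 Y69.06
G1 X375.03 Y57.57
G1 X363.54 Y32.16
M5
G0 X5.99 Y89.53
M3 S524
G1 X116.55 Y83.06 F1460
M5
G0 X294.81 Y60.55
M3 S524
G1 X254.98 Y47.59 F1460
M5
G0 X0.00 Y0.00

1 u = 1 mm; y_m = 134.55 − y.

[1] `<path>` cubic bezier, #ff00ff→engrave S295 F4574: (66.07,46.09) → (48.56,60.15) → (34.32,98.84) → (38.92,107.08)

[2] `<path>` cubic bezier, #ff00ff→engrave S295 F4574: (109.47,45.24) → (134.97,44.48) → (178.49,34.97) → (206.10,15.00)

[3] `<polyline>` open polyline, #0000ff→score S524 F1460: (28.48,125.77) → (229.94,102.75) → (111.91,85.12)

[4] `<path>` regular polygon, #ff00ff→engrave S295 F4574: (363.54,32.16) → (338.13,43.65) → (349.62,69.06) → (375.03,57.57) → (363.54,32.16) (closed)

[5] `<polyline>` line segment, #0000ff→score S524 F1460: (5.99,89.53) → (116.55,83.06)

[6] `<line>` line segment, #0000ff→score S524 F1460: (294.81,60.55) → (254.98,47.59)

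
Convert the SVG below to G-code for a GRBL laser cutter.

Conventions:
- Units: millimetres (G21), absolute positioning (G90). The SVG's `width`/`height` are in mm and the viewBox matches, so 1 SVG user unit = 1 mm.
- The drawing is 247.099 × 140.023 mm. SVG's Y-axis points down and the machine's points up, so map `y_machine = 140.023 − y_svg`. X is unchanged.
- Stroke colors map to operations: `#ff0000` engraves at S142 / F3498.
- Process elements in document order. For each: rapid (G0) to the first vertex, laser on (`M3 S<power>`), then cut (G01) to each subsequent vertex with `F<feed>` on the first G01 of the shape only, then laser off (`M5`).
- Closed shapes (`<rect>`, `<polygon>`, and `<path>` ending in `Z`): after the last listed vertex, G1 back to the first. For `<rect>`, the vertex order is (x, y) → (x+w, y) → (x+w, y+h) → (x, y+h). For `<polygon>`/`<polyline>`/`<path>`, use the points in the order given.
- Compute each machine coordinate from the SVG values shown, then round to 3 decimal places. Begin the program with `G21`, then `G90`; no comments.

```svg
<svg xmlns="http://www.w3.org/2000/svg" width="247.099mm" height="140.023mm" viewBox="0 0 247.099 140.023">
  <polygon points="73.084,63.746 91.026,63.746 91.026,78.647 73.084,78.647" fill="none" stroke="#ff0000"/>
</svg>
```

G21
G90
G0 X73.084 Y76.277
M3 S142
G01 X91.026 Y76.277 F3498
G01 X91.026 Y61.376
G01 X73.084 Y61.376
G01 X73.084 Y76.277
M5

1 u = 1 mm; y_m = 140.023 − y.

[1] `<polygon>` rectangle, #ff0000→engrave S142 F3498: (73.084,76.277) → (91.026,76.277) → (91.026,61.376) → (73.084,61.376) → (73.084,76.277) (closed)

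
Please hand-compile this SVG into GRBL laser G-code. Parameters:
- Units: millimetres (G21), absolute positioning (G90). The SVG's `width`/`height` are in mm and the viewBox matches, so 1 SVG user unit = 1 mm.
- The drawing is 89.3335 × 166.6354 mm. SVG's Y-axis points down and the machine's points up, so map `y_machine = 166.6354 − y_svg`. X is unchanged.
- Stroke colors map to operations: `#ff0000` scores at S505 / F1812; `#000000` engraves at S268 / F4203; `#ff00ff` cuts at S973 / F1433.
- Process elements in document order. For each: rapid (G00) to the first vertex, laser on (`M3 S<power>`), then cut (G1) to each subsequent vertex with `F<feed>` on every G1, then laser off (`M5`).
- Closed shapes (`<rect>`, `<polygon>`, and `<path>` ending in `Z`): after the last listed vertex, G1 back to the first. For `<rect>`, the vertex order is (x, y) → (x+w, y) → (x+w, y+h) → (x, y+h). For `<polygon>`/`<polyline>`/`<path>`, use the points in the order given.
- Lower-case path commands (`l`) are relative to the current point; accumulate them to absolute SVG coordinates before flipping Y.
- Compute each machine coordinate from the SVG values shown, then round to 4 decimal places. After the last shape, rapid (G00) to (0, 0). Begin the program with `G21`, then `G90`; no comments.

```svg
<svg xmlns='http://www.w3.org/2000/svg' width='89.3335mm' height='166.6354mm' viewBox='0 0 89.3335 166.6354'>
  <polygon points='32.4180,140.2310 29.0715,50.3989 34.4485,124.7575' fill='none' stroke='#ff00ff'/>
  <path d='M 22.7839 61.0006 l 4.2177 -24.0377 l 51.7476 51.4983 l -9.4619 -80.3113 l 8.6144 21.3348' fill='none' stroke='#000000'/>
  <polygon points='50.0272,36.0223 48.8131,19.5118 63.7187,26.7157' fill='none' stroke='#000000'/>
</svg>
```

viewBox `0 0 89.3335 166.6354` with mm width/height → 1 unit = 1 mm. Flip: y_m = 166.6354 − y_svg.

**Shape 1** — `<polygon>` closed polygon, stroke `#ff00ff` → cut (S973, F1433). Machine vertices: (32.4180,26.4044) → (29.0715,116.2365) → (34.4485,41.8779) → (32.4180,26.4044). Closed: final G1 returns to the first vertex.

**Shape 2** — `<path>` open polyline, stroke `#000000` → engrave (S268, F4203). Machine vertices: (22.7839,105.6348) → (27.0016,129.6725) → (78.7492,78.1742) → (69.2873,158.4855) → (77.9017,137.1507). Open path.

**Shape 3** — `<polygon>` regular polygon, stroke `#000000` → engrave (S268, F4203). Machine vertices: (50.0272,130.6131) → (48.8131,147.1236) → (63.7187,139.9197) → (50.0272,130.6131). Closed: final G1 returns to the first vertex.

G21
G90
G00 X32.4180 Y26.4044
M3 S973
G1 X29.0715 Y116.2365 F1433
G1 X34.4485 Y41.8779 F1433
G1 X32.4180 Y26.4044 F1433
M5
G00 X22.7839 Y105.6348
M3 S268
G1 X27.0016 Y129.6725 F4203
G1 X78.7492 Y78.1742 F4203
G1 X69.2873 Y158.4855 F4203
G1 X77.9017 Y137.1507 F4203
M5
G00 X50.0272 Y130.6131
M3 S268
G1 X48.8131 Y147.1236 F4203
G1 X63.7187 Y139.9197 F4203
G1 X50.0272 Y130.6131 F4203
M5
G00 X0.0000 Y0.0000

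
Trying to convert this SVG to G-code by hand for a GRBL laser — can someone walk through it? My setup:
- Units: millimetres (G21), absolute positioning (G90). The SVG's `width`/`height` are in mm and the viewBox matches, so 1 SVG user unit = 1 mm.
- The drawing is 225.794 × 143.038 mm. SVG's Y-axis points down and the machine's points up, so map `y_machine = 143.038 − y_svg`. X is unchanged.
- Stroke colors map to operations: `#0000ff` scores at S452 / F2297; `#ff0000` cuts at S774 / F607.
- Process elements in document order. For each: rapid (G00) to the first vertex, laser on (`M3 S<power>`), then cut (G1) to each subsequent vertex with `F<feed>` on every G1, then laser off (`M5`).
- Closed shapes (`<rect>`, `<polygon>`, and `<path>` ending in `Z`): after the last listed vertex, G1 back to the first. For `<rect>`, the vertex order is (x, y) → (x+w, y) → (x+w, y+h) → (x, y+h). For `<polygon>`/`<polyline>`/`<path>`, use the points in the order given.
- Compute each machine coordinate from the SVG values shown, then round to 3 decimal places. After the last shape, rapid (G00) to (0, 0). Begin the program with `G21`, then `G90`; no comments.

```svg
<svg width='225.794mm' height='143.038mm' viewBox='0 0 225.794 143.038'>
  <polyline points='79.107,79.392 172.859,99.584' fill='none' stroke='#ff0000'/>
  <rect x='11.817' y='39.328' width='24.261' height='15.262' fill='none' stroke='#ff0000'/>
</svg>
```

G21
G90
G00 X79.107 Y63.646
M3 S774
G1 X172.859 Y43.454 F607
M5
G00 X11.817 Y103.710
M3 S774
G1 X36.078 Y103.710 F607
G1 X36.078 Y88.448 F607
G1 X11.817 Y88.448 F607
G1 X11.817 Y103.710 F607
M5
G00 X0.000 Y0.000

Since the viewBox matches the mm dimensions, user units are millimetres directly. The only transform is the Y-flip y_m = 143.038 − y_svg.

Shape 1 is a line segment drawn with `<polyline>`. Its stroke #ff0000 means cut at S774, F607. After flipping Y the toolpath is (79.107,63.646) → (172.859,43.454).

Shape 2 is a rectangle drawn with `<rect>`. Its stroke #ff0000 means cut at S774, F607. After flipping Y the toolpath is (11.817,103.710) → (36.078,103.710) → (36.078,88.448) → (11.817,88.448) → (11.817,103.710), returning to the start.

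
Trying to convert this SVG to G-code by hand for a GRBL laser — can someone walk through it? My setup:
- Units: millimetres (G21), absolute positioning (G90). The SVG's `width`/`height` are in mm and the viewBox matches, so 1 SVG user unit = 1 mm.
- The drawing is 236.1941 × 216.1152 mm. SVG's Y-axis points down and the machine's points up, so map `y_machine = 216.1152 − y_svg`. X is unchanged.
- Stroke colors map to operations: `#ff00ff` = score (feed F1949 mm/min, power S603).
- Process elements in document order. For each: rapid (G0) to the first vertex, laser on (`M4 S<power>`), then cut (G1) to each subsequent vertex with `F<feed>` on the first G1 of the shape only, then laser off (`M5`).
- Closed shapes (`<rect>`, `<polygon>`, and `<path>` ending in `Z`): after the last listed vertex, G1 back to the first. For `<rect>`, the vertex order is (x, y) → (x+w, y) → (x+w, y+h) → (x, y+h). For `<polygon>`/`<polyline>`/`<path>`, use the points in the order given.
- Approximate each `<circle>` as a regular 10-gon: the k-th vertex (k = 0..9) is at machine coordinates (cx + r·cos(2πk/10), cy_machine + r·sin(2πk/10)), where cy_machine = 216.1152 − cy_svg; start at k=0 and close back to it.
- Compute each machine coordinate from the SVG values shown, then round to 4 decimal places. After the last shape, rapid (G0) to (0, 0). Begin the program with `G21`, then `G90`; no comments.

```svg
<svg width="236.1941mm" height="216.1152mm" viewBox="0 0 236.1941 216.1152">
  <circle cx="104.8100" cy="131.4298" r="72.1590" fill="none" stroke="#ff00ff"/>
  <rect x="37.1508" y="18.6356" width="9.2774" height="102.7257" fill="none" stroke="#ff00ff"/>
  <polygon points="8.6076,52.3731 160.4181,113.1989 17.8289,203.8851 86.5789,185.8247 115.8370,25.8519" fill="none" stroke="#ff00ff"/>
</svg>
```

Since the viewBox matches the mm dimensions, user units are millimetres directly. The only transform is the Y-flip y_m = 216.1152 − y_svg.

Shape 1 is a circle drawn with `<circle>`. Its stroke #ff00ff means score at S603, F1949. After flipping Y the toolpath is (176.9690,84.6854) → (163.1879,127.0994) → (127.1084,153.3127) → (82.5116,153.3127) → (46.4321,127.0994) → (32.6510,84.6854) → (46.4321,42.2714) → (82.5116,16.0581) → (127.1084,16.0581) → (163.1879,42.2714) → (176.9690,84.6854), returning to the start.

Shape 2 is a rectangle drawn with `<rect>`. Its stroke #ff00ff means score at S603, F1949. After flipping Y the toolpath is (37.1508,197.4796) → (46.4282,197.4796) → (46.4282,94.7539) → (37.1508,94.7539) → (37.1508,197.4796), returning to the start.

Shape 3 is a closed polygon drawn with `<polygon>`. Its stroke #ff00ff means score at S603, F1949. After flipping Y the toolpath is (8.6076,163.7421) → (160.4181,102.9163) → (17.8289,12.2301) → (86.5789,30.2905) → (115.8370,190.2633) → (8.6076,163.7421), returning to the start.

G21
G90
G0 X176.9690 Y84.6854
M4 S603
G1 X163.1879 Y127.0994 F1949
G1 X127.1084 Y153.3127
G1 X82.5116 Y153.3127
G1 X46.4321 Y127.0994
G1 X32.6510 Y84.6854
G1 X46.4321 Y42.2714
G1 X82.5116 Y16.0581
G1 X127.1084 Y16.0581
G1 X163.1879 Y42.2714
G1 X176.9690 Y84.6854
M5
G0 X37.1508 Y197.4796
M4 S603
G1 X46.4282 Y197.4796 F1949
G1 X46.4282 Y94.7539
G1 X37.1508 Y94.7539
G1 X37.1508 Y197.4796
M5
G0 X8.6076 Y163.7421
M4 S603
G1 X160.4181 Y102.9163 F1949
G1 X17.8289 Y12.2301
G1 X86.5789 Y30.2905
G1 X115.8370 Y190.2633
G1 X8.6076 Y163.7421
M5
G0 X0.0000 Y0.0000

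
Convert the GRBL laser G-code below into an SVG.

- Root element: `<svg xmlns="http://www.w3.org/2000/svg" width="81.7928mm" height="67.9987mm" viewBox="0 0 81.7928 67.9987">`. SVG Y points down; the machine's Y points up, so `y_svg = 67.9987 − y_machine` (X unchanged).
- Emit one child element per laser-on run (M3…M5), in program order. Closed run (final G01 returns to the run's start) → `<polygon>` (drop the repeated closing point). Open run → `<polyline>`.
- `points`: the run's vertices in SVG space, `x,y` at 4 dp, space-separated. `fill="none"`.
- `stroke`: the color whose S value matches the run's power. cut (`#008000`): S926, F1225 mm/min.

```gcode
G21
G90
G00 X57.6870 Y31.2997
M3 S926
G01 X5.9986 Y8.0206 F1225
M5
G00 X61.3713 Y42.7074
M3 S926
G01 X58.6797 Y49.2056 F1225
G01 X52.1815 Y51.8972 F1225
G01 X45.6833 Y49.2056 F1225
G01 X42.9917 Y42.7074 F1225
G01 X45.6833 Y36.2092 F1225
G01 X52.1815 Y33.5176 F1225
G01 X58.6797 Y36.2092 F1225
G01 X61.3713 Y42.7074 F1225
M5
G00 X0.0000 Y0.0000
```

y_svg = 67.9987 − y_m. Every run uses S926, so all elements get stroke `#008000` (cut).

[1] open run; points: 57.6870,36.6990 5.9986,59.9781

[2] closed run; points: 61.3713,25.2913 58.6797,18.7931 52.1815,16.1015 45.6833,18.7931 42.9917,25.2913 45.6833,31.7895 52.1815,34.4811 58.6797,31.7895

<svg xmlns="http://www.w3.org/2000/svg" width="81.7928mm" height="67.9987mm" viewBox="0 0 81.7928 67.9987">
  <polyline points="57.6870,36.6990 5.9986,59.9781" fill="none" stroke="#008000"/>
  <polygon points="61.3713,25.2913 58.6797,18.7931 52.1815,16.1015 45.6833,18.7931 42.9917,25.2913 45.6833,31.7895 52.1815,34.4811 58.6797,31.7895" fill="none" stroke="#008000"/>
</svg>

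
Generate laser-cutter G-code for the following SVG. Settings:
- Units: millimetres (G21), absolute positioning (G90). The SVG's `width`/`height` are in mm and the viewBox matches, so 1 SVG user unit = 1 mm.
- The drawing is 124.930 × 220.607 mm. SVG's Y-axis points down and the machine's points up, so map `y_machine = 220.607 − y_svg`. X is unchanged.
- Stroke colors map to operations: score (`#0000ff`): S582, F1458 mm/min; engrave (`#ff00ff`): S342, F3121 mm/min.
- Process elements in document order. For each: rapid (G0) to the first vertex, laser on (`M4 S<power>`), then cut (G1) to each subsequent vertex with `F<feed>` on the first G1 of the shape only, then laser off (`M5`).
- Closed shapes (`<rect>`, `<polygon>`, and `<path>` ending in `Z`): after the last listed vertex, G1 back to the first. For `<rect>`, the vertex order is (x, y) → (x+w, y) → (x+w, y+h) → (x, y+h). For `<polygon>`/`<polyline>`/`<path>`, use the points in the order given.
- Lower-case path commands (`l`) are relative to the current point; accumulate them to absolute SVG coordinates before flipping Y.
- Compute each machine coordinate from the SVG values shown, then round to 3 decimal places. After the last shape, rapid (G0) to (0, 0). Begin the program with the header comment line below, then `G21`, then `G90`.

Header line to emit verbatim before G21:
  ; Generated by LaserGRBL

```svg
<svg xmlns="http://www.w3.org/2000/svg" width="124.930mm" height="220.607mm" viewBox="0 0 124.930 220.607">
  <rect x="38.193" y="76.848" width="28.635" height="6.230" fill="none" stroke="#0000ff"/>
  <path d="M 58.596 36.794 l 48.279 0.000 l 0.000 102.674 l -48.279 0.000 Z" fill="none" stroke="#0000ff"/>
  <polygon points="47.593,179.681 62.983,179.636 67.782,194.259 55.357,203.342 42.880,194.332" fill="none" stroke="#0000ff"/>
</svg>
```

; Generated by LaserGRBL
G21
G90
G0 X38.193 Y143.759
M4 S582
G1 X66.828 Y143.759 F1458
G1 X66.828 Y137.529
G1 X38.193 Y137.529
G1 X38.193 Y143.759
M5
G0 X58.596 Y183.813
M4 S582
G1 X106.875 Y183.813 F1458
G1 X106.875 Y81.139
G1 X58.596 Y81.139
G1 X58.596 Y183.813
M5
G0 X47.593 Y40.926
M4 S582
G1 X62.983 Y40.971 F1458
G1 X67.782 Y26.348
G1 X55.357 Y17.265
G1 X42.880 Y26.275
G1 X47.593 Y40.926
M5
G0 X0.000 Y0.000

viewBox `0 0 124.930 220.607` with mm width/height → 1 unit = 1 mm. Flip: y_m = 220.607 − y_svg.

**Shape 1** — `<rect>` rectangle, stroke `#0000ff` → score (S582, F1458). Machine vertices: (38.193,143.759) → (66.828,143.759) → (66.828,137.529) → (38.193,137.529) → (38.193,143.759). Closed: final G1 returns to the first vertex.

**Shape 2** — `<path>` rectangle, stroke `#0000ff` → score (S582, F1458). Machine vertices: (58.596,183.813) → (106.875,183.813) → (106.875,81.139) → (58.596,81.139) → (58.596,183.813). Closed: final G1 returns to the first vertex.

**Shape 3** — `<polygon>` regular polygon, stroke `#0000ff` → score (S582, F1458). Machine vertices: (47.593,40.926) → (62.983,40.971) → (67.782,26.348) → (55.357,17.265) → (42.880,26.275) → (47.593,40.926). Closed: final G1 returns to the first vertex.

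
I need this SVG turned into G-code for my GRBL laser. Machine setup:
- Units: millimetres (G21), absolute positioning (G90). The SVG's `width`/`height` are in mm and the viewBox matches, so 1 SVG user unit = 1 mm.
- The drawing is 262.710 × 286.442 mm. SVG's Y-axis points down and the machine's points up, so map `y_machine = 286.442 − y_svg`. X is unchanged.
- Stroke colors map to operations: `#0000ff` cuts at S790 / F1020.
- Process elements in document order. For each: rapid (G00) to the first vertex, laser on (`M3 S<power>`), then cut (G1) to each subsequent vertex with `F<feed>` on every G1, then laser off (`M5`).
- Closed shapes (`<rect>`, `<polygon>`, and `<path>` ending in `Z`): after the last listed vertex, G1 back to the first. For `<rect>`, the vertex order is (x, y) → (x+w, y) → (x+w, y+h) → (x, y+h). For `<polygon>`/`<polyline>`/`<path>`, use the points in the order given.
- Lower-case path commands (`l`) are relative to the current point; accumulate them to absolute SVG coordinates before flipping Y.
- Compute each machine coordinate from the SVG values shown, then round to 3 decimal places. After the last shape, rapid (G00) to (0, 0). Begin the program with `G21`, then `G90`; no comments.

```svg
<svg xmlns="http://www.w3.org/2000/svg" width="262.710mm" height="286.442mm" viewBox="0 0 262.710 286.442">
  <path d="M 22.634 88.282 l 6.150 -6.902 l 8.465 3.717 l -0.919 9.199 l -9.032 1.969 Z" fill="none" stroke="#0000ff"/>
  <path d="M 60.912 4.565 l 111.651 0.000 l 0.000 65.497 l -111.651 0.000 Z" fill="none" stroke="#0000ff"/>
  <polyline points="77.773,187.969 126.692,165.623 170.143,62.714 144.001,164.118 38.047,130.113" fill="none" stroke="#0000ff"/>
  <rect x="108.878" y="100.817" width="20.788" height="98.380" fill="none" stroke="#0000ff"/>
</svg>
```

G21
G90
G00 X22.634 Y198.160
M3 S790
G1 X28.784 Y205.062 F1020
G1 X37.249 Y201.345 F1020
G1 X36.330 Y192.146 F1020
G1 X27.298 Y190.177 F1020
G1 X22.634 Y198.160 F1020
M5
G00 X60.912 Y281.877
M3 S790
G1 X172.563 Y281.877 F1020
G1 X172.563 Y216.380 F1020
G1 X60.912 Y216.380 F1020
G1 X60.912 Y281.877 F1020
M5
G00 X77.773 Y98.473
M3 S790
G1 X126.692 Y120.819 F1020
G1 X170.143 Y223.728 F1020
G1 X144.001 Y122.324 F1020
G1 X38.047 Y156.329 F1020
M5
G00 X108.878 Y185.625
M3 S790
G1 X129.666 Y185.625 F1020
G1 X129.666 Y87.245 F1020
G1 X108.878 Y87.245 F1020
G1 X108.878 Y185.625 F1020
M5
G00 X0.000 Y0.000

viewBox `0 0 262.710 286.442` with mm width/height → 1 unit = 1 mm. Flip: y_m = 286.442 − y_svg.

**Shape 1** — `<path>` regular polygon, stroke `#0000ff` → cut (S790, F1020). Machine vertices: (22.634,198.160) → (28.784,205.062) → (37.249,201.345) → (36.330,192.146) → (27.298,190.177) → (22.634,198.160). Closed: final G1 returns to the first vertex.

**Shape 2** — `<path>` rectangle, stroke `#0000ff` → cut (S790, F1020). Machine vertices: (60.912,281.877) → (172.563,281.877) → (172.563,216.380) → (60.912,216.380) → (60.912,281.877). Closed: final G1 returns to the first vertex.

**Shape 3** — `<polyline>` open polyline, stroke `#0000ff` → cut (S790, F1020). Machine vertices: (77.773,98.473) → (126.692,120.819) → (170.143,223.728) → (144.001,122.324) → (38.047,156.329). Open path.

**Shape 4** — `<rect>` rectangle, stroke `#0000ff` → cut (S790, F1020). Machine vertices: (108.878,185.625) → (129.666,185.625) → (129.666,87.245) → (108.878,87.245) → (108.878,185.625). Closed: final G1 returns to the first vertex.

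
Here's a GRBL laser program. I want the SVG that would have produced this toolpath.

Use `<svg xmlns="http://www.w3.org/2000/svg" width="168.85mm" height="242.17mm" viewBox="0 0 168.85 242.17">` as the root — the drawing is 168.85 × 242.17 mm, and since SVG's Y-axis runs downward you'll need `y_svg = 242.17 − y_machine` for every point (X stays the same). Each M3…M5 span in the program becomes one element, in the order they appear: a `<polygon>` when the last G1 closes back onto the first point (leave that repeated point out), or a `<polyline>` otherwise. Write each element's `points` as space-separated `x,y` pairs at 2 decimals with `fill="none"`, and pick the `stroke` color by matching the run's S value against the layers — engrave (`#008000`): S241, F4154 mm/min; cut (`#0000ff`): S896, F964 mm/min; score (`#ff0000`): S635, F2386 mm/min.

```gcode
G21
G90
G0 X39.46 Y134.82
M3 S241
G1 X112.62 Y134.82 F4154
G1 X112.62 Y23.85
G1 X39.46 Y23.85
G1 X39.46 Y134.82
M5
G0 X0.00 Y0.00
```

<svg xmlns="http://www.w3.org/2000/svg" width="168.85mm" height="242.17mm" viewBox="0 0 168.85 242.17">
  <polygon points="39.46,107.35 112.62,107.35 112.62,218.32 39.46,218.32" fill="none" stroke="#008000"/>
</svg>

Each laser-on run becomes one SVG element. Flip Y back into SVG space with y_svg = 242.17 − y_machine. Every run uses S241, so all elements get stroke `#008000` (engrave).

Run 1: The run returns to its start, so emit a `<polygon>` with points (Y-flipped): 39.46,107.35 112.62,107.35 112.62,218.32 39.46,218.32.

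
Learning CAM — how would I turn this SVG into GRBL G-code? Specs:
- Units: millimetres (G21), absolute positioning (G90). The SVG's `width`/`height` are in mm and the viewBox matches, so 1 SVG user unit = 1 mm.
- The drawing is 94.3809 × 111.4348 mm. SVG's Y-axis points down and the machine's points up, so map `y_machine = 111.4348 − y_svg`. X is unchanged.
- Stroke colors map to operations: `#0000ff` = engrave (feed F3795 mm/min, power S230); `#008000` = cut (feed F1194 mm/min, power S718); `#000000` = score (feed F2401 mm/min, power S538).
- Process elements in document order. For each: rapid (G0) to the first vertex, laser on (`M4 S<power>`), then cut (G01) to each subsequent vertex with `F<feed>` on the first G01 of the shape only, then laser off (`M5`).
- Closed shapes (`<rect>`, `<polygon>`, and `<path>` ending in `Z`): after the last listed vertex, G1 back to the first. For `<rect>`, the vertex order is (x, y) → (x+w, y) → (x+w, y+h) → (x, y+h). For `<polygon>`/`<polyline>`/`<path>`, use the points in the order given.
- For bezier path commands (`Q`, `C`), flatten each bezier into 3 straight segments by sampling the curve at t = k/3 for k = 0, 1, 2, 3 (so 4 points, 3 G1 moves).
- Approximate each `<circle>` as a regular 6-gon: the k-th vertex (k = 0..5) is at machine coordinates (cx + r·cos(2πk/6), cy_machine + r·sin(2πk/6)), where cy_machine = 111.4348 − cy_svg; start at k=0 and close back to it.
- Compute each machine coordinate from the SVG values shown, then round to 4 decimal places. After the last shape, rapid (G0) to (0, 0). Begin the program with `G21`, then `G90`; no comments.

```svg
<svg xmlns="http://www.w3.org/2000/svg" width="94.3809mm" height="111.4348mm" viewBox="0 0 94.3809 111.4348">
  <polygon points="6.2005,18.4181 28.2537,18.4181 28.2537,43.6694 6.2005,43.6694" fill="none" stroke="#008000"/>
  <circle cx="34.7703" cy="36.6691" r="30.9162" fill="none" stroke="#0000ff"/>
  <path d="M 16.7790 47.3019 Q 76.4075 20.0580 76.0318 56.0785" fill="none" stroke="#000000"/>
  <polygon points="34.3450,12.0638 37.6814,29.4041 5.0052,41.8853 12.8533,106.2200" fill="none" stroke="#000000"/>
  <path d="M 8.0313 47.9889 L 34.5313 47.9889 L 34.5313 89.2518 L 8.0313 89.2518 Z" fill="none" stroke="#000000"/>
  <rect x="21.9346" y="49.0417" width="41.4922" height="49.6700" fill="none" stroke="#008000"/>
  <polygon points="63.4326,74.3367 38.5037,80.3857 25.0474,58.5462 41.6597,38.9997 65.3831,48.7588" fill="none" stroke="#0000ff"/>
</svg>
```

G21
G90
G0 X6.2005 Y93.0167
M4 S718
G01 X28.2537 Y93.0167 F1194
G01 X28.2537 Y67.7654
G01 X6.2005 Y67.7654
G01 X6.2005 Y93.0167
M5
G0 X65.6865 Y74.7657
M4 S230
G01 X50.2284 Y101.5399 F3795
G01 X19.3122 Y101.5399
G01 X3.8541 Y74.7657
G01 X19.3122 Y47.9915
G01 X50.2284 Y47.9915
G01 X65.6865 Y74.7657
M5
G0 X16.7790 Y64.1329
M4 S538
G01 X49.8642 Y75.2661 F2401
G01 X69.6151 Y72.3406
G01 X76.0318 Y55.3563
M5
G0 X34.3450 Y99.3710
M4 S538
G01 X37.6814 Y82.0307 F2401
G01 X5.0052 Y69.5495
G01 X12.8533 Y5.2148
G01 X34.3450 Y99.3710
M5
G0 X8.0313 Y63.4459
M4 S538
G01 X34.5313 Y63.4459 F2401
G01 X34.5313 Y22.1830
G01 X8.0313 Y22.1830
G01 X8.0313 Y63.4459
M5
G0 X21.9346 Y62.3931
M4 S718
G01 X63.4268 Y62.3931 F1194
G01 X63.4268 Y12.7231
G01 X21.9346 Y12.7231
G01 X21.9346 Y62.3931
M5
G0 X63.4326 Y37.0981
M4 S230
G01 X38.5037 Y31.0491 F3795
G01 X25.0474 Y52.8886
G01 X41.6597 Y72.4351
G01 X65.3831 Y62.6760
G01 X63.4326 Y37.0981
M5
G0 X0.0000 Y0.0000

viewBox `0 0 94.3809 111.4348` with mm width/height → 1 unit = 1 mm. Flip: y_m = 111.4348 − y_svg.

**Shape 1** — `<polygon>` rectangle, stroke `#008000` → cut (S718, F1194). Machine vertices: (6.2005,93.0167) → (28.2537,93.0167) → (28.2537,67.7654) → (6.2005,67.7654) → (6.2005,93.0167). Closed: final G1 returns to the first vertex.

**Shape 2** — `<circle>` circle, stroke `#0000ff` → engrave (S230, F3795). Machine vertices: (65.6865,74.7657) → (50.2284,101.5399) → (19.3122,101.5399) → (3.8541,74.7657) → (19.3122,47.9915) → (50.2284,47.9915) → (65.6865,74.7657). Closed: final G1 returns to the first vertex.

**Shape 3** — `<path>` quadratic bezier, stroke `#000000` → score (S538, F2401). Control points (SVG): P0=(16.7790,47.3019), P1=(76.4075,20.0580), P2=(76.0318,56.0785); sampled at t=k/3. Machine vertices: (16.7790,64.1329) → (49.8642,75.2661) → (69.6151,72.3406) → (76.0318,55.3563). Open path.

**Shape 4** — `<polygon>` closed polygon, stroke `#000000` → score (S538, F2401). Machine vertices: (34.3450,99.3710) → (37.6814,82.0307) → (5.0052,69.5495) → (12.8533,5.2148) → (34.3450,99.3710). Closed: final G1 returns to the first vertex.

**Shape 5** — `<path>` rectangle, stroke `#000000` → score (S538, F2401). Machine vertices: (8.0313,63.4459) → (34.5313,63.4459) → (34.5313,22.1830) → (8.0313,22.1830) → (8.0313,63.4459). Closed: final G1 returns to the first vertex.

**Shape 6** — `<rect>` rectangle, stroke `#008000` → cut (S718, F1194). Machine vertices: (21.9346,62.3931) → (63.4268,62.3931) → (63.4268,12.7231) → (21.9346,12.7231) → (21.9346,62.3931). Closed: final G1 returns to the first vertex.

**Shape 7** — `<polygon>` regular polygon, stroke `#0000ff` → engrave (S230, F3795). Machine vertices: (63.4326,37.0981) → (38.5037,31.0491) → (25.0474,52.8886) → (41.6597,72.4351) → (65.3831,62.6760) → (63.4326,37.0981). Closed: final G1 returns to the first vertex.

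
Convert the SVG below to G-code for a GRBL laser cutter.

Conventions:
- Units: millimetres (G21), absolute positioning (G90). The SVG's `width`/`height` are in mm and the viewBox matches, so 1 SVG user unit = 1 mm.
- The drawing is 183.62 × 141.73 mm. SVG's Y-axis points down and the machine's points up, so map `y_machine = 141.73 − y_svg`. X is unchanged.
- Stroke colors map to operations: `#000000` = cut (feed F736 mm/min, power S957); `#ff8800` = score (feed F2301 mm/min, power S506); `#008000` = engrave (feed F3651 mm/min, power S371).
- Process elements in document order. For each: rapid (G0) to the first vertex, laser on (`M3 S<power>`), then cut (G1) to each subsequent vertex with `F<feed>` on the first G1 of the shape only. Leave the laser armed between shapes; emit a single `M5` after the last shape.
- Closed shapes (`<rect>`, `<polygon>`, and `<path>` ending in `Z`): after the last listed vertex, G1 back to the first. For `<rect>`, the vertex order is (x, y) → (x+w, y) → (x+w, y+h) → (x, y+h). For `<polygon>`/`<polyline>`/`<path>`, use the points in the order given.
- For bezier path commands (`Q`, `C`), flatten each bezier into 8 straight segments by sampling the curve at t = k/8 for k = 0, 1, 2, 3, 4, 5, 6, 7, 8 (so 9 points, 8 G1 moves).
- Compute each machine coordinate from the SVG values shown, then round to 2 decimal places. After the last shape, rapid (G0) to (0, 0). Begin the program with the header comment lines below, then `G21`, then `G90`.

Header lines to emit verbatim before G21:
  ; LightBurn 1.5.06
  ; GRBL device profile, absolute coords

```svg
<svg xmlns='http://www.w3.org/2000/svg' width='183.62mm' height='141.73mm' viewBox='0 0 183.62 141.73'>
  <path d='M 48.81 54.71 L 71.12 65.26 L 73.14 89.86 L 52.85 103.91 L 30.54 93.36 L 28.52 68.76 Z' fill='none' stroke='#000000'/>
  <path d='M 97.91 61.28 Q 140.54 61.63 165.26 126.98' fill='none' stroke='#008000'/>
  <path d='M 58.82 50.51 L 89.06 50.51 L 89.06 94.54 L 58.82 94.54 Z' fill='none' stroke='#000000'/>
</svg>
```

; LightBurn 1.5.06
; GRBL device profile, absolute coords
G21
G90
G0 X48.81 Y87.02
M3 S957
G1 X71.12 Y76.47 F736
G1 X73.14 Y51.87
G1 X52.85 Y37.82
G1 X30.54 Y48.37
G1 X28.52 Y72.97
G1 X48.81 Y87.02
G0 X97.91 Y80.45
M3 S371
G1 X108.29 Y79.35 F3651
G1 X118.11 Y76.21
G1 X127.36 Y71.05
G1 X136.06 Y63.85
G1 X144.20 Y54.62
G1 X151.78 Y43.36
G1 X158.80 Y30.07
G1 X165.26 Y14.75
G0 X58.82 Y91.22
M3 S957
G1 X89.06 Y91.22 F736
G1 X89.06 Y47.19
G1 X58.82 Y47.19
G1 X58.82 Y91.22
M5
G0 X0.00 Y0.00

Since the viewBox matches the mm dimensions, user units are millimetres directly. The only transform is the Y-flip y_m = 141.73 − y_svg.

Shape 1 is a regular polygon drawn with `<path>`. Its stroke #000000 means cut at S957, F736. After flipping Y the toolpath is (48.81,87.02) → (71.12,76.47) → (73.14,51.87) → (52.85,37.82) → (30.54,48.37) → (28.52,72.97) → (48.81,87.02), returning to the start.

Shape 2 is a quadratic bezier drawn with `<path>`. Its stroke #008000 means engrave at S371, F3651. After flipping Y the toolpath is (97.91,80.45) → (108.29,79.35) → (118.11,76.21) → (127.36,71.05) → (136.06,63.85) → (144.20,54.62) → (151.78,43.36) → (158.80,30.07) → (165.26,14.75).

Shape 3 is a rectangle drawn with `<path>`. Its stroke #000000 means cut at S957, F736. After flipping Y the toolpath is (58.82,91.22) → (89.06,91.22) → (89.06,47.19) → (58.82,47.19) → (58.82,91.22), returning to the start.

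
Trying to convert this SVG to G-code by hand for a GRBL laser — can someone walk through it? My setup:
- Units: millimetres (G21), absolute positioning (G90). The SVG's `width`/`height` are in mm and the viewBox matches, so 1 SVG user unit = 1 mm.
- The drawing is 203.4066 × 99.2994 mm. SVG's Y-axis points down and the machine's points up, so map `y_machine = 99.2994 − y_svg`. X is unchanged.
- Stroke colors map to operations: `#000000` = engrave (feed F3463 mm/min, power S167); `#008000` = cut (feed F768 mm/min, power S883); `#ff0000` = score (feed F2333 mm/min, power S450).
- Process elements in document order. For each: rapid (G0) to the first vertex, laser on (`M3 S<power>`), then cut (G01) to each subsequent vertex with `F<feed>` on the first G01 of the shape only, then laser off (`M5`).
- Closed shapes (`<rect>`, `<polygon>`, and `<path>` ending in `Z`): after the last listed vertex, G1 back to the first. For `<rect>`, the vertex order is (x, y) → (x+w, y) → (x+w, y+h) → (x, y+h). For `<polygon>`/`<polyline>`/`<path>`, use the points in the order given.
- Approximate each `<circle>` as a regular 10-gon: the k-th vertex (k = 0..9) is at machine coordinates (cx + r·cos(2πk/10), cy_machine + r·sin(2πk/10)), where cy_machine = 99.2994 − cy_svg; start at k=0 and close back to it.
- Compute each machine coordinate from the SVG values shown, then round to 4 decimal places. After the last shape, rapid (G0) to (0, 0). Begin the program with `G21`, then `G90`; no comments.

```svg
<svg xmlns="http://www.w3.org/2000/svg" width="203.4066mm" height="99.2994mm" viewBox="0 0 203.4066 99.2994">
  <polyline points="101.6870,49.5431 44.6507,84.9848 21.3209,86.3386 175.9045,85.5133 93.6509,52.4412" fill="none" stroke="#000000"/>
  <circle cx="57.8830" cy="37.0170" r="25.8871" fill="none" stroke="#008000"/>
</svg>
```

G21
G90
G0 X101.6870 Y49.7563
M3 S167
G01 X44.6507 Y14.3146 F3463
G01 X21.3209 Y12.9608
G01 X175.9045 Y13.7861
G01 X93.6509 Y46.8582
M5
G0 X83.7701 Y62.2824
M3 S883
G01 X78.8261 Y77.4985 F768
G01 X65.8826 Y86.9025
G01 X49.8834 Y86.9025
G01 X36.9399 Y77.4985
G01 X31.9959 Y62.2824
G01 X36.9399 Y47.0663
G01 X49.8834 Y37.6623
G01 X65.8826 Y37.6623
G01 X78.8261 Y47.0663
G01 X83.7701 Y62.2824
M5
G0 X0.0000 Y0.0000

1 u = 1 mm; y_m = 99.2994 − y.

[1] `<polyline>` open polyline, #000000→engrave S167 F3463: (101.6870,49.7563) → (44.6507,14.3146) → (21.3209,12.9608) → (175.9045,13.7861) → (93.6509,46.8582)

[2] `<circle>` circle, #008000→cut S883 F768: (83.7701,62.2824) → (78.8261,77.4985) → (65.8826,86.9025) → (49.8834,86.9025) → (36.9399,77.4985) → (31.9959,62.2824) → (36.9399,47.0663) → (49.8834,37.6623) → (65.8826,37.6623) → (78.8261,47.0663) → (83.7701,62.2824) (closed)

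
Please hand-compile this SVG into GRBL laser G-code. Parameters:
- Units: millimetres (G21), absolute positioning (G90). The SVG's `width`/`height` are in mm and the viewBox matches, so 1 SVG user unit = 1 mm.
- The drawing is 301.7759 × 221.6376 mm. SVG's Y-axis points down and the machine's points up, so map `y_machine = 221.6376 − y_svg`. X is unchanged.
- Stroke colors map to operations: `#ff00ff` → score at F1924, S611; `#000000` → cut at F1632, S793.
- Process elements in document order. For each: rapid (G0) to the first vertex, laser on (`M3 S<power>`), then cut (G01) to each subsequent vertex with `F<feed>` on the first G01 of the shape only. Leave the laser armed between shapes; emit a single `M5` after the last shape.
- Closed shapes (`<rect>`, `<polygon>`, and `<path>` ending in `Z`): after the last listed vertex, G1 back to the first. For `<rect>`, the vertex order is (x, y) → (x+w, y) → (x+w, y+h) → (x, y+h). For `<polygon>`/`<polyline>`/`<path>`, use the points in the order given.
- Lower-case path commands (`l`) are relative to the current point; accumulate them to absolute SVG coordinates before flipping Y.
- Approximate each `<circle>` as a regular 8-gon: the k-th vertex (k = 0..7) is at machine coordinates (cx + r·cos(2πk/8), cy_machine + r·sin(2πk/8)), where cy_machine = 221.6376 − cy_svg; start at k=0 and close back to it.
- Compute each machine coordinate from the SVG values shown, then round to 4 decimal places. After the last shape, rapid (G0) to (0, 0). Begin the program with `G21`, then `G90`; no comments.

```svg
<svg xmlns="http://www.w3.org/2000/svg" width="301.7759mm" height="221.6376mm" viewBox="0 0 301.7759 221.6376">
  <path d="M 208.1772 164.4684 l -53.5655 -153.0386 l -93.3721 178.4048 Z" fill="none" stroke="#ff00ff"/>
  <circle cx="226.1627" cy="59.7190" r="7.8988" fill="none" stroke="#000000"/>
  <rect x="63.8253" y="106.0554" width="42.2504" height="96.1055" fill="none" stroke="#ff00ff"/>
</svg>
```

G21
G90
G0 X208.1772 Y57.1692
M3 S611
G01 X154.6117 Y210.2078 F1924
G01 X61.2396 Y31.8030
G01 X208.1772 Y57.1692
G0 X234.0615 Y161.9186
M3 S793
G01 X231.7480 Y167.5039 F1632
G01 X226.1627 Y169.8174
G01 X220.5774 Y167.5039
G01 X218.2639 Y161.9186
G01 X220.5774 Y156.3333
G01 X226.1627 Y154.0198
G01 X231.7480 Y156.3333
G01 X234.0615 Y161.9186
G0 X63.8253 Y115.5822
M3 S611
G01 X106.0757 Y115.5822 F1924
G01 X106.0757 Y19.4767
G01 X63.8253 Y19.4767
G01 X63.8253 Y115.5822
M5
G0 X0.0000 Y0.0000

1 u = 1 mm; y_m = 221.6376 − y.

[1] `<path>` closed polygon, #ff00ff→score S611 F1924: (208.1772,57.1692) → (154.6117,210.2078) → (61.2396,31.8030) → (208.1772,57.1692) (closed)

[2] `<circle>` circle, #000000→cut S793 F1632: (234.0615,161.9186) → (231.7480,167.5039) → (226.1627,169.8174) → (220.5774,167.5039) → (218.2639,161.9186) → (220.5774,156.3333) → (226.1627,154.0198) → (231.7480,156.3333) → (234.0615,161.9186) (closed)

[3] `<rect>` rectangle, #ff00ff→score S611 F1924: (63.8253,115.5822) → (106.0757,115.5822) → (106.0757,19.4767) → (63.8253,19.4767) → (63.8253,115.5822) (closed)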